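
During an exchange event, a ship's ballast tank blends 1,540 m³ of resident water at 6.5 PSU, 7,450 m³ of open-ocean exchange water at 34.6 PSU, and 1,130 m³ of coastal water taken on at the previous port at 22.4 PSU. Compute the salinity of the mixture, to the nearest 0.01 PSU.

28.96 PSU

Weighted by volume,
salt = 1,540×6.5 + 7,450×34.6 + 1,130×22.4 = 10,010 + 257,770 + 25,312 = 293,092
volume = 1,540 + 7,450 + 1,130 = 10,120 m³
S = 293,092 / 10,120 = 28.9617 PSU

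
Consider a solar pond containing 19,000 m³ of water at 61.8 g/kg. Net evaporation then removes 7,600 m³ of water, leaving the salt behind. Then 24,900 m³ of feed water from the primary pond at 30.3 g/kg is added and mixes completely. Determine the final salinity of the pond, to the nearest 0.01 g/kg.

After evaporation: salt = 19,000×61.8 = 1,174,200; volume = 19,000 − 7,600 = 11,400 m³
After mixing: salt = 1,174,200 + 24,900×30.3 = 1,928,670; volume = 11,400 + 24,900 = 36,300 m³
S = 1,928,670 / 36,300 = 53.1314 g/kg

53.13 g/kg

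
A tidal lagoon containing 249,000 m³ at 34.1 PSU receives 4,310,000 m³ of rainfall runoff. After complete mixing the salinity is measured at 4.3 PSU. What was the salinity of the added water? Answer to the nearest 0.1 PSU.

2.6 PSU

Salt balance: 249,000×34.1 + 4,310,000×S = 4,559,000×4.3
8,490,900 + 4,310,000·S = 19,603,700
S = (19,603,700 − 8,490,900) / 4,310,000 = 2.5784 PSU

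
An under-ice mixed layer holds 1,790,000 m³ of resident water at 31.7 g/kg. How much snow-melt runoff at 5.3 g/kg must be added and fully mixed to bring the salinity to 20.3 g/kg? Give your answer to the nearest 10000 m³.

Salt balance: 1,790,000×31.7 + V×5.3 = (1,790,000+V)×20.3
56,743,000 + 5.3V = 36,337,000 + 20.3V
20,406,000 = 15V
V = 1,360,400 m³

1360000 m³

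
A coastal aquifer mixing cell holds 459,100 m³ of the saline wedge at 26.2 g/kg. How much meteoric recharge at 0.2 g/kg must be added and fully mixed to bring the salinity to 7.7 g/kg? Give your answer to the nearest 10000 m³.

1130000 m³

Salt balance: 459,100×26.2 + V×0.2 = (459,100+V)×7.7
12,028,420 + 0.2V = 3,535,070 + 7.7V
8,493,350 = 7.5V
V = 1,132,446.67 m³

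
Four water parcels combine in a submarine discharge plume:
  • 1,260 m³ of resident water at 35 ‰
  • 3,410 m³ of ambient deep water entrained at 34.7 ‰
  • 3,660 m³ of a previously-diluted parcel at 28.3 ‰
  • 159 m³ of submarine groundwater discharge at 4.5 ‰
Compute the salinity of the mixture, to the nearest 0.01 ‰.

31.42 ‰

By conservation of dissolved salt,
salt = 1,260×35 + 3,410×34.7 + 3,660×28.3 + 159×4.5 = 44,100 + 118,327 + 103,578 + 715.5 = 266,720.5
volume = 1,260 + 3,410 + 3,660 + 159 = 8,489 m³
S = 266,720.5 / 8,489 = 31.4195 ‰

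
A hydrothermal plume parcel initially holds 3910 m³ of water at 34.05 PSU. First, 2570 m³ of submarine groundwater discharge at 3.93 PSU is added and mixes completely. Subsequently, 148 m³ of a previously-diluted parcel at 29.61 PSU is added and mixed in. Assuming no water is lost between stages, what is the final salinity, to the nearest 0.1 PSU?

Weighted by volume,
Initial salt = 3,910×34.05 = 133,135.5
After stage 1: salt = 133,135.5 + 2,570×3.93 = 143,235.6; volume = 6,480 m³; S = 22.104 PSU
After stage 2: salt = 143,235.6 + 148×29.61 = 147,617.88; volume = 6,628 m³
S = 147,617.88 / 6,628 = 22.2719 PSU

22.3 PSU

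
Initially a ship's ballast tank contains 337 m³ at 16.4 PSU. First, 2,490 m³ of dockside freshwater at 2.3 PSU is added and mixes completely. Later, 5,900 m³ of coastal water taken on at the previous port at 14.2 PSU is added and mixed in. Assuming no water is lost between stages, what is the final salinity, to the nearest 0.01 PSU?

Salt balance:
Initial salt = 337×16.4 = 5,526.8
After stage 1: salt = 5,526.8 + 2,490×2.3 = 11,253.8; volume = 2,827 m³; S = 3.981 PSU
After stage 2: salt = 11,253.8 + 5,900×14.2 = 95,033.8; volume = 8,727 m³
S = 95,033.8 / 8,727 = 10.8896 PSU

10.89 PSU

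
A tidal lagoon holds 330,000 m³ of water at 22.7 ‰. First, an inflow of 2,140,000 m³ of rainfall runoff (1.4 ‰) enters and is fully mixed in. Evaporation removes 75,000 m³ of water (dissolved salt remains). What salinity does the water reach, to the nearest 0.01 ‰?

After mixing: salt = 330,000×22.7 + 2,140,000×1.4 = 10,487,000; volume = 2,470,000 m³
After evaporation: salt unchanged = 10,487,000; volume = 2,470,000 − 75,000 = 2,395,000 m³
S = 10,487,000 / 2,395,000 = 4.3787 ‰

4.38 ‰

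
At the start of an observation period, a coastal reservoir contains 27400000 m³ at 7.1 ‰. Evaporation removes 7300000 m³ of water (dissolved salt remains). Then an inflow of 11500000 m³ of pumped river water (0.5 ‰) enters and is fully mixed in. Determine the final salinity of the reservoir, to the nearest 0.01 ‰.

6.34 ‰

After evaporation: salt = 27,400,000×7.1 = 194,540,000; volume = 27,400,000 − 7,300,000 = 20,100,000 m³
After mixing: salt = 194,540,000 + 11,500,000×0.5 = 200,290,000; volume = 20,100,000 + 11,500,000 = 31,600,000 m³
S = 200,290,000 / 31,600,000 = 6.3383 ‰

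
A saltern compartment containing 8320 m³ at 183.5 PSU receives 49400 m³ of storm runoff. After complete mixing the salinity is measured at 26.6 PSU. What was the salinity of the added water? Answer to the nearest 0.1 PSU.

Salt balance: 8,320×183.5 + 49,400×S = 57,720×26.6
1,526,720 + 49,400·S = 1,535,352
S = (1,535,352 − 1,526,720) / 49,400 = 0.1747 PSU

0.2 PSU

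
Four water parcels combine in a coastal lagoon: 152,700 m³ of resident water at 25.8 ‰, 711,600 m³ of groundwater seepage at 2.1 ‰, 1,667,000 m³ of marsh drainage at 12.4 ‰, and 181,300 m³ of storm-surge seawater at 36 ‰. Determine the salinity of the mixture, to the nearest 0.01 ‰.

Weighted by volume,
salt = 152,700×25.8 + 711,600×2.1 + 1,667,000×12.4 + 181,300×36 = 3,939,660 + 1,494,360 + 20,670,800 + 6,526,800 = 32,631,620
volume = 152,700 + 711,600 + 1,667,000 + 181,300 = 2,712,600 m³
S = 32,631,620 / 2,712,600 = 12.0296 ‰

12.03 ‰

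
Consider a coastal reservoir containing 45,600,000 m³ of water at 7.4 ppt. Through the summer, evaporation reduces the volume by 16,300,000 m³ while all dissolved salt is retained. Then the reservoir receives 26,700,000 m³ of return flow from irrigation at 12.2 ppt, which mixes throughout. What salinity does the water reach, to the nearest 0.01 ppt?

11.84 ppt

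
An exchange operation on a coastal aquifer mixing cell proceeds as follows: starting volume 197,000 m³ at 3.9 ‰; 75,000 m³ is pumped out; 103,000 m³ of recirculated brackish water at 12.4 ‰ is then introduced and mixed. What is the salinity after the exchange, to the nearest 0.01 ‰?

7.79 ‰

Remaining after removal: 122,000 m³ at 3.9 ‰ (salt = 475,800)
After addition: salt = 475,800 + 103,000×12.4 = 1,753,000; volume = 225,000 m³
S = 1,753,000 / 225,000 = 7.7911 ‰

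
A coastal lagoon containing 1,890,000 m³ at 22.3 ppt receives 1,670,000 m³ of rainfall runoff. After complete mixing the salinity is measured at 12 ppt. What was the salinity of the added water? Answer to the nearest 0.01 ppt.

0.34 ppt

Salt balance: 1,890,000×22.3 + 1,670,000×S = 3,560,000×12
42,147,000 + 1,670,000·S = 42,720,000
S = (42,720,000 − 42,147,000) / 1,670,000 = 0.3431 ppt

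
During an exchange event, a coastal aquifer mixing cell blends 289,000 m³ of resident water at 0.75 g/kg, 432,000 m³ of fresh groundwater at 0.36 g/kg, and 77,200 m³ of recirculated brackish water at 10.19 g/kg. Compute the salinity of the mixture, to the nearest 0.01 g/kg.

1.45 g/kg

Conserving salt mass:
salt = 289,000×0.75 + 432,000×0.36 + 77,200×10.19 = 216,750 + 155,520 + 786,668 = 1,158,938
volume = 289,000 + 432,000 + 77,200 = 798,200 m³
S = 1,158,938 / 798,200 = 1.4519 g/kg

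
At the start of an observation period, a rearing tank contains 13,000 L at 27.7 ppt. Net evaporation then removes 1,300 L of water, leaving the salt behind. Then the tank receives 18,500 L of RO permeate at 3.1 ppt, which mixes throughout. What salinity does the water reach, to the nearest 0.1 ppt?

13.8 ppt

After evaporation: salt = 13,000×27.7 = 360,100; volume = 13,000 − 1,300 = 11,700 L
After mixing: salt = 360,100 + 18,500×3.1 = 417,450; volume = 11,700 + 18,500 = 30,200 L
S = 417,450 / 30,200 = 13.8228 ppt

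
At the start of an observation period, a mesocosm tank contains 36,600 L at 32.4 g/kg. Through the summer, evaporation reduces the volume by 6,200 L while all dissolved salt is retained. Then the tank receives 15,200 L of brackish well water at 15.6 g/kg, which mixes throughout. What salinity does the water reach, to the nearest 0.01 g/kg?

31.21 g/kg

After evaporation: salt = 36,600×32.4 = 1,185,840; volume = 36,600 − 6,200 = 30,400 L
After mixing: salt = 1,185,840 + 15,200×15.6 = 1,422,960; volume = 30,400 + 15,200 = 45,600 L
S = 1,422,960 / 45,600 = 31.2053 g/kg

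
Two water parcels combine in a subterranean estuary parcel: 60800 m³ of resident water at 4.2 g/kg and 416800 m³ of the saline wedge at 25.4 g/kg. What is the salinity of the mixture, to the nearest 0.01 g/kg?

22.70 g/kg

Total salt / total volume:
salt = 60,800×4.2 + 416,800×25.4 = 255,360 + 10,586,720 = 10,842,080
volume = 60,800 + 416,800 = 477,600 m³
S = 10,842,080 / 477,600 = 22.7012 g/kg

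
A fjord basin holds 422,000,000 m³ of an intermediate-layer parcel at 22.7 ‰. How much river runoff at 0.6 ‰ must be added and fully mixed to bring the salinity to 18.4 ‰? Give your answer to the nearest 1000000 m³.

Salt balance: 422,000,000×22.7 + V×0.6 = (422,000,000+V)×18.4
9,579,400,000 + 0.6V = 7,764,800,000 + 18.4V
1,814,600,000 = 17.8V
V = 101,943,820.22 m³

102000000 m³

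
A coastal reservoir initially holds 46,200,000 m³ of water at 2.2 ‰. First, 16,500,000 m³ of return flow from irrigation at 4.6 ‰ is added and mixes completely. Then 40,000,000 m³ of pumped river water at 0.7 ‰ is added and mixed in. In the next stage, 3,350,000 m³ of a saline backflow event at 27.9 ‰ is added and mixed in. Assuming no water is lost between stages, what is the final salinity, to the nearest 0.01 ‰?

2.82 ‰

By conservation of dissolved salt,
Initial salt = 46,200,000×2.2 = 101,640,000
After stage 1: salt = 101,640,000 + 16,500,000×4.6 = 177,540,000; volume = 62,700,000 m³; S = 2.832 ‰
After stage 2: salt = 177,540,000 + 40,000,000×0.7 = 205,540,000; volume = 102,700,000 m³; S = 2.001 ‰
After stage 3: salt = 205,540,000 + 3,350,000×27.9 = 299,005,000; volume = 106,050,000 m³
S = 299,005,000 / 106,050,000 = 2.8195 ‰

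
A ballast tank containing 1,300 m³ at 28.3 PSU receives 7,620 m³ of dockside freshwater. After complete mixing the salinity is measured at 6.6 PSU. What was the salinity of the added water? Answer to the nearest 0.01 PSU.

Salt balance: 1,300×28.3 + 7,620×S = 8,920×6.6
36,790 + 7,620·S = 58,872
S = (58,872 − 36,790) / 7,620 = 2.8979 PSU

2.90 PSU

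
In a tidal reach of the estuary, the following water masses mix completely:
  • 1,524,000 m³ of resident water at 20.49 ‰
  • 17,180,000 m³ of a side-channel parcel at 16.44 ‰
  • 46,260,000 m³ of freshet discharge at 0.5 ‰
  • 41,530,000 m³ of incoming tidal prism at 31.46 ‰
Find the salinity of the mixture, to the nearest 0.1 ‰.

15.4 ‰

Mass of salt is conserved:
salt = 1,524,000×20.49 + 17,180,000×16.44 + 46,260,000×0.5 + 41,530,000×31.46 = 31,226,760 + 282,439,200 + 23,130,000 + 1,306,533,800 = 1,643,329,760
volume = 1,524,000 + 17,180,000 + 46,260,000 + 41,530,000 = 106,494,000 m³
S = 1,643,329,760 / 106,494,000 = 15.431 ‰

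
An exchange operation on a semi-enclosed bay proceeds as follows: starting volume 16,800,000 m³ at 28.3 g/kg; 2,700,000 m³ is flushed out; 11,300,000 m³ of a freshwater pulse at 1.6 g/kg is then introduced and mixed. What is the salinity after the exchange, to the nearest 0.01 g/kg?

Remaining after removal: 14,100,000 m³ at 28.3 g/kg (salt = 399,030,000)
After addition: salt = 399,030,000 + 11,300,000×1.6 = 417,110,000; volume = 25,400,000 m³
S = 417,110,000 / 25,400,000 = 16.4217 g/kg

16.42 g/kg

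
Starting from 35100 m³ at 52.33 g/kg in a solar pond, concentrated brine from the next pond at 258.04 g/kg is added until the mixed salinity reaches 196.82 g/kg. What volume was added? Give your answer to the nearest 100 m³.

Salt balance: 35,100×52.33 + V×258.04 = (35,100+V)×196.82
1,836,783 + 258.04V = 6,908,382 + 196.82V
5,071,599 = 61.22V
V = 82,842.19 m³

82800 m³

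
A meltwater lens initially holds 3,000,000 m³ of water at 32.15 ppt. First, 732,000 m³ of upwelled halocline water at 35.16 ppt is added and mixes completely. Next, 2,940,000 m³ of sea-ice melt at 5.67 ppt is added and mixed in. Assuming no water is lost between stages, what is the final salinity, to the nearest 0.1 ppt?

20.8 ppt

Total salt / total volume:
Initial salt = 3,000,000×32.15 = 96,450,000
After stage 1: salt = 96,450,000 + 732,000×35.16 = 122,187,120; volume = 3,732,000 m³; S = 32.74 ppt
After stage 2: salt = 122,187,120 + 2,940,000×5.67 = 138,856,920; volume = 6,672,000 m³
S = 138,856,920 / 6,672,000 = 20.8119 ppt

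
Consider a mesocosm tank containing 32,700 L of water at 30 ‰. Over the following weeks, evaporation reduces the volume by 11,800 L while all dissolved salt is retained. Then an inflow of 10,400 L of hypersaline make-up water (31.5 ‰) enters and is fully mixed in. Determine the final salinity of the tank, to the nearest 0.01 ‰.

41.81 ‰

After evaporation: salt = 32,700×30 = 981,000; volume = 32,700 − 11,800 = 20,900 L
After mixing: salt = 981,000 + 10,400×31.5 = 1,308,600; volume = 20,900 + 10,400 = 31,300 L
S = 1,308,600 / 31,300 = 41.8083 ‰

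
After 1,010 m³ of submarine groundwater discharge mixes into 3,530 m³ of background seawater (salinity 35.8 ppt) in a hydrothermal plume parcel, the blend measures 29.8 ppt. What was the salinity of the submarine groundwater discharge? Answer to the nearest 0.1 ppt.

8.8 ppt

Salt balance: 3,530×35.8 + 1,010×S = 4,540×29.8
126,374 + 1,010·S = 135,292
S = (135,292 − 126,374) / 1,010 = 8.8297 ppt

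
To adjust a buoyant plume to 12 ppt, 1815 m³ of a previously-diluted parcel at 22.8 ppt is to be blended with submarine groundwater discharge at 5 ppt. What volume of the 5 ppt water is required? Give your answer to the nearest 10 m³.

2800 m³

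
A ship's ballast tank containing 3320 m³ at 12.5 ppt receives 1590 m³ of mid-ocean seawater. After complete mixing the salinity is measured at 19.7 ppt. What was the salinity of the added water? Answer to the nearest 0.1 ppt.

Salt balance: 3,320×12.5 + 1,590×S = 4,910×19.7
41,500 + 1,590·S = 96,727
S = (96,727 − 41,500) / 1,590 = 34.734 ppt

34.7 ppt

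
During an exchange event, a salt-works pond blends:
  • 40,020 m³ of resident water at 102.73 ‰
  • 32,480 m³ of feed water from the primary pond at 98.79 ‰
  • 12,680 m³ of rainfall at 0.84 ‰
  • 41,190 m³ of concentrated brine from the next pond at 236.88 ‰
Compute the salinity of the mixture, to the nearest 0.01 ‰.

135.22 ‰

Weighted by volume,
salt = 40,020×102.73 + 32,480×98.79 + 12,680×0.84 + 41,190×236.88 = 4,111,254.6 + 3,208,699.2 + 10,651.2 + 9,757,087.2 = 17,087,692.2
volume = 40,020 + 32,480 + 12,680 + 41,190 = 126,370 m³
S = 17,087,692.2 / 126,370 = 135.2195 ‰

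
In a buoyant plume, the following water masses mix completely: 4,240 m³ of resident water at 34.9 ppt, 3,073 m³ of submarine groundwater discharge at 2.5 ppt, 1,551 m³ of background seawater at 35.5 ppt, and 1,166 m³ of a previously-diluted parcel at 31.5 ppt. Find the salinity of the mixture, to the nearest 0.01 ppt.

Mass of salt is conserved:
salt = 4,240×34.9 + 3,073×2.5 + 1,551×35.5 + 1,166×31.5 = 147,976 + 7,682.5 + 55,060.5 + 36,729 = 247,448
volume = 4,240 + 3,073 + 1,551 + 1,166 = 10,030 m³
S = 247,448 / 10,030 = 24.6708 ppt

24.67 ppt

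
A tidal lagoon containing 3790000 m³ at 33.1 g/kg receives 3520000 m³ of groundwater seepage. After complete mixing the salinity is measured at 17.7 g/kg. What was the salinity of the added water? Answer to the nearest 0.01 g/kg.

Salt balance: 3,790,000×33.1 + 3,520,000×S = 7,310,000×17.7
125,449,000 + 3,520,000·S = 129,387,000
S = (129,387,000 − 125,449,000) / 3,520,000 = 1.1188 g/kg

1.12 g/kg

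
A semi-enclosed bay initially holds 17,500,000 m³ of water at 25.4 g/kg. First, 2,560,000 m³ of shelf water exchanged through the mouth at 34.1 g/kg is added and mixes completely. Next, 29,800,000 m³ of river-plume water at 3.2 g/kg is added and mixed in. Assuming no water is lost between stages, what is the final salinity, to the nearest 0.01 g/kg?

12.58 g/kg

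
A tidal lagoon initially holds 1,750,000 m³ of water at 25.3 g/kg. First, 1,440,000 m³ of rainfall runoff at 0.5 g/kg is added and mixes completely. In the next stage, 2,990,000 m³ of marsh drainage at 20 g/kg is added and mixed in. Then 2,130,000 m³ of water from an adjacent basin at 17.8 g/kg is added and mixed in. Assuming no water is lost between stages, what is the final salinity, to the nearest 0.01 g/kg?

17.17 g/kg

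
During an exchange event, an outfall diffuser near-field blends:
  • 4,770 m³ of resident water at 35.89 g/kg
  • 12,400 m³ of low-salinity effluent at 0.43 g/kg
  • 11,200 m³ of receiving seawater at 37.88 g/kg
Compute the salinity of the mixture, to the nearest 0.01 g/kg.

21.18 g/kg

Total salt / total volume:
salt = 4,770×35.89 + 12,400×0.43 + 11,200×37.88 = 171,195.3 + 5,332 + 424,256 = 600,783.3
volume = 4,770 + 12,400 + 11,200 = 28,370 m³
S = 600,783.3 / 28,370 = 21.1767 g/kg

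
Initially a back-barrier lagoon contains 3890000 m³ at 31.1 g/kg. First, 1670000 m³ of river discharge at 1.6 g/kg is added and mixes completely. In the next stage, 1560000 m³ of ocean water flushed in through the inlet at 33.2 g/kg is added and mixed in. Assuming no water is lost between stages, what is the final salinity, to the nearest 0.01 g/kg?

Conserving salt mass:
Initial salt = 3,890,000×31.1 = 120,979,000
After stage 1: salt = 120,979,000 + 1,670,000×1.6 = 123,651,000; volume = 5,560,000 m³; S = 22.239 g/kg
After stage 2: salt = 123,651,000 + 1,560,000×33.2 = 175,443,000; volume = 7,120,000 m³
S = 175,443,000 / 7,120,000 = 24.6409 g/kg

24.64 g/kg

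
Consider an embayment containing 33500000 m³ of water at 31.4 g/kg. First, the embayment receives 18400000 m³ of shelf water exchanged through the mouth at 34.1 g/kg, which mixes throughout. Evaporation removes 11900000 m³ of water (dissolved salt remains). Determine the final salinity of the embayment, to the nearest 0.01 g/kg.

41.98 g/kg

After mixing: salt = 33,500,000×31.4 + 18,400,000×34.1 = 1,679,340,000; volume = 51,900,000 m³
After evaporation: salt unchanged = 1,679,340,000; volume = 51,900,000 − 11,900,000 = 40,000,000 m³
S = 1,679,340,000 / 40,000,000 = 41.9835 g/kg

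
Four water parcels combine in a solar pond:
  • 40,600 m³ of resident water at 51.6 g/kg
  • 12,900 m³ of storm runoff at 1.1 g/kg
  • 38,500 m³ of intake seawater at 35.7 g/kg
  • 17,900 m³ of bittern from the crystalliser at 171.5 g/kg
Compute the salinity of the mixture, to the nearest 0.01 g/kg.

Conserving salt mass:
salt = 40,600×51.6 + 12,900×1.1 + 38,500×35.7 + 17,900×171.5 = 2,094,960 + 14,190 + 1,374,450 + 3,069,850 = 6,553,450
volume = 40,600 + 12,900 + 38,500 + 17,900 = 109,900 m³
S = 6,553,450 / 109,900 = 59.631 g/kg

59.63 g/kg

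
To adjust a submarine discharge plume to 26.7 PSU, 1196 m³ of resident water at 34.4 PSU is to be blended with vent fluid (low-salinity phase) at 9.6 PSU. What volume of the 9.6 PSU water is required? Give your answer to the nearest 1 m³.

539 m³

Salt balance: 1,196×34.4 + V×9.6 = (1,196+V)×26.7
41,142.4 + 9.6V = 31,933.2 + 26.7V
9,209.2 = 17.1V
V = 538.55 m³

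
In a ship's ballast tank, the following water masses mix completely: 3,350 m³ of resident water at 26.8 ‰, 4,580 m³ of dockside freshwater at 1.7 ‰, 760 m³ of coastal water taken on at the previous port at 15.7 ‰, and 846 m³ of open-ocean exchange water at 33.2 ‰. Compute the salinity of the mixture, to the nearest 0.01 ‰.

14.43 ‰

Total salt / total volume:
salt = 3,350×26.8 + 4,580×1.7 + 760×15.7 + 846×33.2 = 89,780 + 7,786 + 11,932 + 28,087.2 = 137,585.2
volume = 3,350 + 4,580 + 760 + 846 = 9,536 m³
S = 137,585.2 / 9,536 = 14.428 ‰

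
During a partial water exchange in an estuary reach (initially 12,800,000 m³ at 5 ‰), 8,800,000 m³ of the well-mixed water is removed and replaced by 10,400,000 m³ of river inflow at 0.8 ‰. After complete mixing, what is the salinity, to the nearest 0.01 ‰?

1.97 ‰

Remaining after removal: 4,000,000 m³ at 5 ‰ (salt = 20,000,000)
After addition: salt = 20,000,000 + 10,400,000×0.8 = 28,320,000; volume = 14,400,000 m³
S = 28,320,000 / 14,400,000 = 1.9667 ‰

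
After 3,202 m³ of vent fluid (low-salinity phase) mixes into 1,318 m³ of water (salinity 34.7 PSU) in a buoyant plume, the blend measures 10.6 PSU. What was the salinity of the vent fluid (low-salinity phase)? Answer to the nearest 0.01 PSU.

0.68 PSU

Salt balance: 1,318×34.7 + 3,202×S = 4,520×10.6
45,734.6 + 3,202·S = 47,912
S = (47,912 − 45,734.6) / 3,202 = 0.68 PSU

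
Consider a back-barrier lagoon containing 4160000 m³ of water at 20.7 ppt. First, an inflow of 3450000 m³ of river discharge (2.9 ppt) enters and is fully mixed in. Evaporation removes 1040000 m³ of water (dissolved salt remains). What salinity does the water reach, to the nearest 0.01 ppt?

14.63 ppt

After mixing: salt = 4,160,000×20.7 + 3,450,000×2.9 = 96,117,000; volume = 7,610,000 m³
After evaporation: salt unchanged = 96,117,000; volume = 7,610,000 − 1,040,000 = 6,570,000 m³
S = 96,117,000 / 6,570,000 = 14.6297 ppt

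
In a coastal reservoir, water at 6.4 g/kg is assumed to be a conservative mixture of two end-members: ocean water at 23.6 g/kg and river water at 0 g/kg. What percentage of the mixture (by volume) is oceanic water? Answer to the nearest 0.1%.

27.1%

Let g be the oceanic fraction. Salt balance per unit volume:
g×23.6 + (1−g)×0 = 6.4
g = (6.4 − 0) / (23.6 − 0) = 6.4/23.6 = 0.2712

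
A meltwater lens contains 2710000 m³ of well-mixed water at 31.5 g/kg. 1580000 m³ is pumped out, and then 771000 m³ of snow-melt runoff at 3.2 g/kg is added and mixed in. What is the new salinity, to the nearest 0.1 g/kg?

Remaining after removal: 1,130,000 m³ at 31.5 g/kg (salt = 35,595,000)
After addition: salt = 35,595,000 + 771,000×3.2 = 38,062,200; volume = 1,901,000 m³
S = 38,062,200 / 1,901,000 = 20.0222 g/kg

20.0 g/kg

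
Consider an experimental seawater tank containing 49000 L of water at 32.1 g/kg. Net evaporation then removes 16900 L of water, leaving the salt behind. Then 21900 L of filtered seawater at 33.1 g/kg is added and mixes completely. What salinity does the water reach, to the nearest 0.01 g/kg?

42.55 g/kg

After evaporation: salt = 49,000×32.1 = 1,572,900; volume = 49,000 − 16,900 = 32,100 L
After mixing: salt = 1,572,900 + 21,900×33.1 = 2,297,790; volume = 32,100 + 21,900 = 54,000 L
S = 2,297,790 / 54,000 = 42.5517 g/kg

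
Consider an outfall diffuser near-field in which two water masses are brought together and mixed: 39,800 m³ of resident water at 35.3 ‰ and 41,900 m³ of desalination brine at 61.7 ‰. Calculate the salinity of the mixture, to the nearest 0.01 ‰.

48.84 ‰

Weighted by volume,
salt = 39,800×35.3 + 41,900×61.7 = 1,404,940 + 2,585,230 = 3,990,170
volume = 39,800 + 41,900 = 81,700 m³
S = 3,990,170 / 81,700 = 48.8393 ‰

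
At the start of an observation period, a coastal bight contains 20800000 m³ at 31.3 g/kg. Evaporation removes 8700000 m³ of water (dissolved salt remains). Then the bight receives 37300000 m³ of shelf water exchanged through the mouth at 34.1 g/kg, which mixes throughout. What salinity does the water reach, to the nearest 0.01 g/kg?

38.93 g/kg

After evaporation: salt = 20,800,000×31.3 = 651,040,000; volume = 20,800,000 − 8,700,000 = 12,100,000 m³
After mixing: salt = 651,040,000 + 37,300,000×34.1 = 1,922,970,000; volume = 12,100,000 + 37,300,000 = 49,400,000 m³
S = 1,922,970,000 / 49,400,000 = 38.9265 g/kg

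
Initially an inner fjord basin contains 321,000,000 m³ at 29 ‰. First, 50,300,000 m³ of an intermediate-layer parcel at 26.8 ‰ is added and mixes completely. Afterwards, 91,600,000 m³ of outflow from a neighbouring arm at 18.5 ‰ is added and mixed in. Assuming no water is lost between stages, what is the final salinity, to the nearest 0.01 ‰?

26.68 ‰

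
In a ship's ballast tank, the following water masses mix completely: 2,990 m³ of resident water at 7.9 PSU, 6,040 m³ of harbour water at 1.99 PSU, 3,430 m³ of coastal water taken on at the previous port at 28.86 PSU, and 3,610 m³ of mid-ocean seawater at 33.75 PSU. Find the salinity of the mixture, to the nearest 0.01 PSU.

Total salt / total volume:
salt = 2,990×7.9 + 6,040×1.99 + 3,430×28.86 + 3,610×33.75 = 23,621 + 12,019.6 + 98,989.8 + 121,837.5 = 256,467.9
volume = 2,990 + 6,040 + 3,430 + 3,610 = 16,070 m³
S = 256,467.9 / 16,070 = 15.9594 PSU

15.96 PSU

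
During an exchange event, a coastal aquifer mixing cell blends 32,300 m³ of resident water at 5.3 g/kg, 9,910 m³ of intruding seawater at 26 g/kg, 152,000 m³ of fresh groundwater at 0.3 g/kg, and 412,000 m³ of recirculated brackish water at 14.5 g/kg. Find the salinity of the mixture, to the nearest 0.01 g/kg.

10.64 g/kg

Salt balance:
salt = 32,300×5.3 + 9,910×26 + 152,000×0.3 + 412,000×14.5 = 171,190 + 257,660 + 45,600 + 5,974,000 = 6,448,450
volume = 32,300 + 9,910 + 152,000 + 412,000 = 606,210 m³
S = 6,448,450 / 606,210 = 10.6373 g/kg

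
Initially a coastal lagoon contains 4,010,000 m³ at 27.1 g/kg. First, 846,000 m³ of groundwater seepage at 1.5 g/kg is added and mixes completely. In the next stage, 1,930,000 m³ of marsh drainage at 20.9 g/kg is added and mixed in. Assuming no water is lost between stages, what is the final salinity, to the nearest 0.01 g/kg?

By conservation of dissolved salt,
Initial salt = 4,010,000×27.1 = 108,671,000
After stage 1: salt = 108,671,000 + 846,000×1.5 = 109,940,000; volume = 4,856,000 m³; S = 22.64 g/kg
After stage 2: salt = 109,940,000 + 1,930,000×20.9 = 150,277,000; volume = 6,786,000 m³
S = 150,277,000 / 6,786,000 = 22.1452 g/kg

22.15 g/kg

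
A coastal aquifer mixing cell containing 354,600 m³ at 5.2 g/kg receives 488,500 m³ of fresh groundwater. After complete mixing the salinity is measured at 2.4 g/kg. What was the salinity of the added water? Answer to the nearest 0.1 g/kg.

Salt balance: 354,600×5.2 + 488,500×S = 843,100×2.4
1,843,920 + 488,500·S = 2,023,440
S = (2,023,440 − 1,843,920) / 488,500 = 0.3675 g/kg

0.4 g/kg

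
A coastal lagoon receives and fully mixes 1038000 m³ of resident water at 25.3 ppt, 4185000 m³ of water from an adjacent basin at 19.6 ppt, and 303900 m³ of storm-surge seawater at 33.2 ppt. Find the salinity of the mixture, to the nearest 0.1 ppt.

21.4 ppt

By conservation of dissolved salt,
salt = 1,038,000×25.3 + 4,185,000×19.6 + 303,900×33.2 = 26,261,400 + 82,026,000 + 10,089,480 = 118,376,880
volume = 1,038,000 + 4,185,000 + 303,900 = 5,526,900 m³
S = 118,376,880 / 5,526,900 = 21.418 ppt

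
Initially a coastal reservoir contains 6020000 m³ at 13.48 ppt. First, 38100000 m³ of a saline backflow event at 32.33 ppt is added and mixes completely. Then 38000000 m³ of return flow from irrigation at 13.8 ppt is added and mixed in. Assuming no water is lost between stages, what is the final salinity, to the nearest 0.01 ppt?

22.37 ppt

Mass of salt is conserved:
Initial salt = 6,020,000×13.48 = 81,149,600
After stage 1: salt = 81,149,600 + 38,100,000×32.33 = 1,312,922,600; volume = 44,120,000 m³; S = 29.758 ppt
After stage 2: salt = 1,312,922,600 + 38,000,000×13.8 = 1,837,322,600; volume = 82,120,000 m³
S = 1,837,322,600 / 82,120,000 = 22.3736 ppt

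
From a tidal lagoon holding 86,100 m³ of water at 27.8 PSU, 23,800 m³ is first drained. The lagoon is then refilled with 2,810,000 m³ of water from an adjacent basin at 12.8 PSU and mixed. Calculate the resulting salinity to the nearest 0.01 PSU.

Remaining after removal: 62,300 m³ at 27.8 PSU (salt = 1,731,940)
After addition: salt = 1,731,940 + 2,810,000×12.8 = 37,699,940; volume = 2,872,300 m³
S = 37,699,940 / 2,872,300 = 13.1253 PSU

13.13 PSU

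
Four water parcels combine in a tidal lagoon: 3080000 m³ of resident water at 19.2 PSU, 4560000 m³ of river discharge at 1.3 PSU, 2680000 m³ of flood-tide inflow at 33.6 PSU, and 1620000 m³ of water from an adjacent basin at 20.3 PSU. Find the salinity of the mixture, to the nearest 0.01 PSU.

15.75 PSU

Mass of salt is conserved:
salt = 3,080,000×19.2 + 4,560,000×1.3 + 2,680,000×33.6 + 1,620,000×20.3 = 59,136,000 + 5,928,000 + 90,048,000 + 32,886,000 = 187,998,000
volume = 3,080,000 + 4,560,000 + 2,680,000 + 1,620,000 = 11,940,000 m³
S = 187,998,000 / 11,940,000 = 15.7452 PSU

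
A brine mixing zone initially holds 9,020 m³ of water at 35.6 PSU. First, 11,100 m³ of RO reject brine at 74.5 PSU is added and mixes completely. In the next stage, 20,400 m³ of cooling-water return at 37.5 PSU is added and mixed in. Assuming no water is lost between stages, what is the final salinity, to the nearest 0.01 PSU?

47.21 PSU

Mass of salt is conserved:
Initial salt = 9,020×35.6 = 321,112
After stage 1: salt = 321,112 + 11,100×74.5 = 1,148,062; volume = 20,120 m³; S = 57.061 PSU
After stage 2: salt = 1,148,062 + 20,400×37.5 = 1,913,062; volume = 40,520 m³
S = 1,913,062 / 40,520 = 47.2128 PSU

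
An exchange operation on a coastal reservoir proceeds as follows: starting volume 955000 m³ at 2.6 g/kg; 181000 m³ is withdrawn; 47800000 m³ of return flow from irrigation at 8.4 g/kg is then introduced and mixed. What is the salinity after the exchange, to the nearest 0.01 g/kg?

8.31 g/kg

Remaining after removal: 774,000 m³ at 2.6 g/kg (salt = 2,012,400)
After addition: salt = 2,012,400 + 47,800,000×8.4 = 403,532,400; volume = 48,574,000 m³
S = 403,532,400 / 48,574,000 = 8.3076 g/kg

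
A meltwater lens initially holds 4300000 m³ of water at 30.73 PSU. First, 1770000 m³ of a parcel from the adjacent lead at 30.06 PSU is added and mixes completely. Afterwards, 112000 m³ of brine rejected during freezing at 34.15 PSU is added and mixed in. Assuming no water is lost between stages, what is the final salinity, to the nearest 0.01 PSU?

Conserving salt mass:
Initial salt = 4,300,000×30.73 = 132,139,000
After stage 1: salt = 132,139,000 + 1,770,000×30.06 = 185,345,200; volume = 6,070,000 m³; S = 30.535 PSU
After stage 2: salt = 185,345,200 + 112,000×34.15 = 189,170,000; volume = 6,182,000 m³
S = 189,170,000 / 6,182,000 = 30.6001 PSU

30.60 PSU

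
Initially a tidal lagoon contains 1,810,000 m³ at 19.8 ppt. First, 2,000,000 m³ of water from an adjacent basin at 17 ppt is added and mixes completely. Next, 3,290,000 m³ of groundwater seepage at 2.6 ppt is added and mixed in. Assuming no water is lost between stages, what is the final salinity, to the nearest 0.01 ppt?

11.04 ppt

By conservation of dissolved salt,
Initial salt = 1,810,000×19.8 = 35,838,000
After stage 1: salt = 35,838,000 + 2,000,000×17 = 69,838,000; volume = 3,810,000 m³; S = 18.33 ppt
After stage 2: salt = 69,838,000 + 3,290,000×2.6 = 78,392,000; volume = 7,100,000 m³
S = 78,392,000 / 7,100,000 = 11.0411 ppt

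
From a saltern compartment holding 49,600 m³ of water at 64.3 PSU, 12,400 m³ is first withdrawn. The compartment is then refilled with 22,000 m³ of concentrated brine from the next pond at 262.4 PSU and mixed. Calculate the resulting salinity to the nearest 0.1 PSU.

137.9 PSU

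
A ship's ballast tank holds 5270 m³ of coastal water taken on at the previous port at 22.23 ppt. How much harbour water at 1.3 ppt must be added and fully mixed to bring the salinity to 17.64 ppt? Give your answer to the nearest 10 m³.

1480 m³

Salt balance: 5,270×22.23 + V×1.3 = (5,270+V)×17.64
117,152.1 + 1.3V = 92,962.8 + 17.64V
24,189.3 = 16.34V
V = 1,480.37 m³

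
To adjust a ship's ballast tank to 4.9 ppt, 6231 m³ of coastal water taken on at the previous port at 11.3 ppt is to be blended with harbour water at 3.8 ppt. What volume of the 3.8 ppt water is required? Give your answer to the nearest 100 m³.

Salt balance: 6,231×11.3 + V×3.8 = (6,231+V)×4.9
70,410.3 + 3.8V = 30,531.9 + 4.9V
39,878.4 = 1.1V
V = 36,253.09 m³

36300 m³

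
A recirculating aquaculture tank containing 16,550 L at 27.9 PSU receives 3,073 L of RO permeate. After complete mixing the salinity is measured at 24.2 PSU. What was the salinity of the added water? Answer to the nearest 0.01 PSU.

4.27 PSU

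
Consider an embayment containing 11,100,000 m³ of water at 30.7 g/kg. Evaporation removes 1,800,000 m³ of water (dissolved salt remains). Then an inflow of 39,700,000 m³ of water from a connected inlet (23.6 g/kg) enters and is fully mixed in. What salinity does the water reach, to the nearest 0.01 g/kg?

After evaporation: salt = 11,100,000×30.7 = 340,770,000; volume = 11,100,000 − 1,800,000 = 9,300,000 m³
After mixing: salt = 340,770,000 + 39,700,000×23.6 = 1,277,690,000; volume = 9,300,000 + 39,700,000 = 49,000,000 m³
S = 1,277,690,000 / 49,000,000 = 26.0753 g/kg

26.08 g/kg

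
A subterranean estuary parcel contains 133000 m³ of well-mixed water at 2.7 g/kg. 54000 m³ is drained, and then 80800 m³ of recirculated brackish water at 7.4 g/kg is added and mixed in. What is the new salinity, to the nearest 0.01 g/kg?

5.08 g/kg

Remaining after removal: 79,000 m³ at 2.7 g/kg (salt = 213,300)
After addition: salt = 213,300 + 80,800×7.4 = 811,220; volume = 159,800 m³
S = 811,220 / 159,800 = 5.0765 g/kg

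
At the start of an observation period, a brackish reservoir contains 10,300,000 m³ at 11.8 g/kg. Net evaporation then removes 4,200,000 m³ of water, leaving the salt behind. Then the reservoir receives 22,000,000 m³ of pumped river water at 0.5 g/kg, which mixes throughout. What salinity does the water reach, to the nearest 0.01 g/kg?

4.72 g/kg

After evaporation: salt = 10,300,000×11.8 = 121,540,000; volume = 10,300,000 − 4,200,000 = 6,100,000 m³
After mixing: salt = 121,540,000 + 22,000,000×0.5 = 132,540,000; volume = 6,100,000 + 22,000,000 = 28,100,000 m³
S = 132,540,000 / 28,100,000 = 4.7167 g/kg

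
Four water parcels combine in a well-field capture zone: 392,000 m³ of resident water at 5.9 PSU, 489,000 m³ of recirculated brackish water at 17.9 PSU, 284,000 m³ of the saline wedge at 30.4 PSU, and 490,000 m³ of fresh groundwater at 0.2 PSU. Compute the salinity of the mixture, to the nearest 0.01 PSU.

11.96 PSU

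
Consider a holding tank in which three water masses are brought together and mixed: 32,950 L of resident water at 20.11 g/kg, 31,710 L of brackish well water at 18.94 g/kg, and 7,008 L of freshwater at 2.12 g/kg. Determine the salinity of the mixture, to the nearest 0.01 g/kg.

17.83 g/kg

Total salt / total volume:
salt = 32,950×20.11 + 31,710×18.94 + 7,008×2.12 = 662,624.5 + 600,587.4 + 14,856.96 = 1,278,068.86
volume = 32,950 + 31,710 + 7,008 = 71,668 L
S = 1,278,068.86 / 71,668 = 17.8332 g/kg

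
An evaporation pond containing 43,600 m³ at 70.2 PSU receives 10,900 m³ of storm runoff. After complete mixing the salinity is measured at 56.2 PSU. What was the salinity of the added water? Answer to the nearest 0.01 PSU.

0.20 PSU

Salt balance: 43,600×70.2 + 10,900×S = 54,500×56.2
3,060,720 + 10,900·S = 3,062,900
S = (3,062,900 − 3,060,720) / 10,900 = 0.2 PSU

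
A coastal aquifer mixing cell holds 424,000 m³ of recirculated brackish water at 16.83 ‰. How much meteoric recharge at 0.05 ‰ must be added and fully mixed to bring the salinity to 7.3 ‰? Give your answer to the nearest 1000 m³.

557000 m³

Salt balance: 424,000×16.83 + V×0.05 = (424,000+V)×7.3
7,135,920 + 0.05V = 3,095,200 + 7.3V
4,040,720 = 7.25V
V = 557,340.69 m³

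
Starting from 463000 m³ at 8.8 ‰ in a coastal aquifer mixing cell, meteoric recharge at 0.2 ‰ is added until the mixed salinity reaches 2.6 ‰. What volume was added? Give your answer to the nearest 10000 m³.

1200000 m³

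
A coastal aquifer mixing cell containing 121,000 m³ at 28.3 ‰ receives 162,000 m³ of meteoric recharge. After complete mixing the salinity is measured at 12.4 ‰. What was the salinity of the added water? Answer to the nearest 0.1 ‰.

0.5 ‰

Salt balance: 121,000×28.3 + 162,000×S = 283,000×12.4
3,424,300 + 162,000·S = 3,509,200
S = (3,509,200 − 3,424,300) / 162,000 = 0.5241 ‰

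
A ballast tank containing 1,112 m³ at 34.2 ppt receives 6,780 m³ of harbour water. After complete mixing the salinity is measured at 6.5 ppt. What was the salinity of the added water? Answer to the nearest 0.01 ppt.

1.96 ppt

Salt balance: 1,112×34.2 + 6,780×S = 7,892×6.5
38,030.4 + 6,780·S = 51,298
S = (51,298 − 38,030.4) / 6,780 = 1.9569 ppt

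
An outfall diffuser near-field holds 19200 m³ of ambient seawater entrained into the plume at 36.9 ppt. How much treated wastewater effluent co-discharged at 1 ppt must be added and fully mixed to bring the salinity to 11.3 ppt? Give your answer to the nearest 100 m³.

47700 m³

Salt balance: 19,200×36.9 + V×1 = (19,200+V)×11.3
708,480 + 1V = 216,960 + 11.3V
491,520 = 10.3V
V = 47,720.39 m³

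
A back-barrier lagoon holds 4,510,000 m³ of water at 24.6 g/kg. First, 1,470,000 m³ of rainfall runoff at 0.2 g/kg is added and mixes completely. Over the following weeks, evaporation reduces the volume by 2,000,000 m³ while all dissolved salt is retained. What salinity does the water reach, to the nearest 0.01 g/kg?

27.95 g/kg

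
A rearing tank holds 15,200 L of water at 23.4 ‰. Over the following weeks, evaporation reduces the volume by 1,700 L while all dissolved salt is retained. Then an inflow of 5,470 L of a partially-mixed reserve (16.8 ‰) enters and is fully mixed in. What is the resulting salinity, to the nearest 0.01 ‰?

23.59 ‰

After evaporation: salt = 15,200×23.4 = 355,680; volume = 15,200 − 1,700 = 13,500 L
After mixing: salt = 355,680 + 5,470×16.8 = 447,576; volume = 13,500 + 5,470 = 18,970 L
S = 447,576 / 18,970 = 23.5939 ‰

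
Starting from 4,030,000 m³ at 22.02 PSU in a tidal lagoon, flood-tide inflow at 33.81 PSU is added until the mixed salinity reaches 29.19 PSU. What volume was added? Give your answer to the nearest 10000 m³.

Salt balance: 4,030,000×22.02 + V×33.81 = (4,030,000+V)×29.19
88,740,600 + 33.81V = 117,635,700 + 29.19V
28,895,100 = 4.62V
V = 6,254,350.65 m³

6250000 m³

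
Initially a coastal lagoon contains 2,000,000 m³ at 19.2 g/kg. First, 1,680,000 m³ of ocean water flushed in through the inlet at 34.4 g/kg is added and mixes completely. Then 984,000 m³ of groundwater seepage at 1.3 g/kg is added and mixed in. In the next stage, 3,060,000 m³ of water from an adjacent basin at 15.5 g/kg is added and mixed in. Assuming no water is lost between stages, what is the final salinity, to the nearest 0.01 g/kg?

18.76 g/kg

By conservation of dissolved salt,
Initial salt = 2,000,000×19.2 = 38,400,000
After stage 1: salt = 38,400,000 + 1,680,000×34.4 = 96,192,000; volume = 3,680,000 m³; S = 26.139 g/kg
After stage 2: salt = 96,192,000 + 984,000×1.3 = 97,471,200; volume = 4,664,000 m³; S = 20.899 g/kg
After stage 3: salt = 97,471,200 + 3,060,000×15.5 = 144,901,200; volume = 7,724,000 m³
S = 144,901,200 / 7,724,000 = 18.7599 g/kg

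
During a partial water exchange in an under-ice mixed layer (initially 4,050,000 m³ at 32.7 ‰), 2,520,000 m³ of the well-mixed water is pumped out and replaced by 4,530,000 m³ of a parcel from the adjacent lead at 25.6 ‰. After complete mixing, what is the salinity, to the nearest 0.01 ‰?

27.39 ‰

Remaining after removal: 1,530,000 m³ at 32.7 ‰ (salt = 50,031,000)
After addition: salt = 50,031,000 + 4,530,000×25.6 = 165,999,000; volume = 6,060,000 m³
S = 165,999,000 / 6,060,000 = 27.3926 ‰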